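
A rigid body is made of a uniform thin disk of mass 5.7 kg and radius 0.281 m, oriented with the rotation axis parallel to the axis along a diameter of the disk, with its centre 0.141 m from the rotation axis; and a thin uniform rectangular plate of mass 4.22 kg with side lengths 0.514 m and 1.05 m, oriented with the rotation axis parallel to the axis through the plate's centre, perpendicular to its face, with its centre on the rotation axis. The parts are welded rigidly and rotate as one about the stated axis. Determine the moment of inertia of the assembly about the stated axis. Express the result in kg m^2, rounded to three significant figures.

Thin disk: I_cm = (1/4)MR² = (1/4)(5.7)(0.281)² = 0.11252 kg m^2; centre at d = 0.141 m, so I = I_cm + Md² gives I = 0.11252 + (5.7)(0.141)² = 0.22584 kg m^2.
Rectangular plate: I_cm = (1/12)M(a²+b²) = (1/12)(4.22)[(0.514)² + (1.05)²] = 0.48062 kg m^2; axis through the centre, so I = 0.48062 kg m^2.
Total I = 0.22584 + 0.48062 = 0.70646 kg m^2.

0.706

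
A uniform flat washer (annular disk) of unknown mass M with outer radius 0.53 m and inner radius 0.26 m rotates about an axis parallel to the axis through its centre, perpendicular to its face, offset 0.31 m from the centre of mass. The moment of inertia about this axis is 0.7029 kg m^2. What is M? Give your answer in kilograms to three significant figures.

2.60

I = I_cm + Md² = (1/2)M(R²+r²) + Md² = M·[0.5·[(0.53)² + (0.26)²] + (0.31)²] = M·0.27035.
So M = 0.7029 / 0.27035 = 2.6 kg.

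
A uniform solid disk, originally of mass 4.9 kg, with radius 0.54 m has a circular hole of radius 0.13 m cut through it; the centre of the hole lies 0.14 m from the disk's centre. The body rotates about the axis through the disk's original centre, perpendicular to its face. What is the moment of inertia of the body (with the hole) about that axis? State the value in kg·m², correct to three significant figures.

0.706

Unpierced body about its centre: I₀ = (1/2)MR² = (1/2)(4.9)(0.54)² = 0.71442 kg·m².
The removed disk has mass m = M·(r/R)² = (4.9)(0.13/0.54)² = 0.28398 kg (same uniform areal density).
Its moment of inertia about the rotation axis (parallel-axis theorem): I_hole = (1/2)mr² + md² = (1/2)(0.28398)(0.13)² + (0.28398)(0.14)² = 0.0079658 kg·m².
Treating the hole as negative mass, I = I₀ − I_hole = 0.71442 − 0.0079658 = 0.70645 kg·m².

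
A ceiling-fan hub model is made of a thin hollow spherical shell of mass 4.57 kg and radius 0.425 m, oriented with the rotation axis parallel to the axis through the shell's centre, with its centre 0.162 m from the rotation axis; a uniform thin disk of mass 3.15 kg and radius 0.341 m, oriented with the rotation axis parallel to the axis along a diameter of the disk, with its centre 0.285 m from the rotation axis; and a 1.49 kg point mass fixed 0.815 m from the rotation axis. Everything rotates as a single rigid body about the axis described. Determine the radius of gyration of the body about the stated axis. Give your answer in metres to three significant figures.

Spherical shell: I_cm = (2/3)MR² = (2/3)(4.57)(0.425)² = 0.5503 kg m^2; centre at d = 0.162 m, so the parallel axis theorem gives I = 0.5503 + (4.57)(0.162)² = 0.67024 kg m^2.
Thin disk: I_cm = (1/4)MR² = (1/4)(3.15)(0.341)² = 0.091571 kg m^2; centre at d = 0.285 m, so the parallel axis theorem gives I = 0.091571 + (3.15)(0.285)² = 0.34743 kg m^2.
Point mass: I_cm = 0; centre at d = 0.815 m, so the parallel axis theorem gives I = 0 + (1.49)(0.815)² = 0.9897 kg m^2.
Total I = 2.0074 kg m^2; total mass M = 9.21 kg.
k = √(I/M) = √(2.0074/9.21) = 0.46686 m.

0.467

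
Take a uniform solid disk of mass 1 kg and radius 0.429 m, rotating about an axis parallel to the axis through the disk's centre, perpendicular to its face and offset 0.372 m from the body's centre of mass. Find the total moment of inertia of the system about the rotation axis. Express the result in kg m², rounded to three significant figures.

I_cm = (1/2)MR² = (1/2)(1)(0.429)² = 0.09202 kg m²; centre at d = 0.372 m, so the parallel axis theorem gives I = 0.09202 + (1)(0.372)² = 0.2304 kg m².

0.230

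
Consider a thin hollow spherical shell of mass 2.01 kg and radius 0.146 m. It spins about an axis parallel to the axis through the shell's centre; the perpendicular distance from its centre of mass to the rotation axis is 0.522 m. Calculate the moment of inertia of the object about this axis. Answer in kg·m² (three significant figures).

0.576

I_cm = (2/3)MR² = (2/3)(2.01)(0.146)² = 0.028563 kg·m²; centre at d = 0.522 m, so I = I_cm + Md² gives I = 0.028563 + (2.01)(0.522)² = 0.57626 kg·m².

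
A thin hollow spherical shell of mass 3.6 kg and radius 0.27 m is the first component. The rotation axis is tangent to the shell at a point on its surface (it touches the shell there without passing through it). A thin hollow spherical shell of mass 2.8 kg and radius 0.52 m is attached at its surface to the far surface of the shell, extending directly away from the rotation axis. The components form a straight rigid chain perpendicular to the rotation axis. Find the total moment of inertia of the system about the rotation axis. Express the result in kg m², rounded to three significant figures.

4.09

Spherical shell: I_cm = (2/3)MR² = (2/3)(3.6)(0.27)² = 0.17496 kg m²; centre at d = 0.27 m, so I = I_cm + Md² gives I = 0.17496 + (3.6)(0.27)² = 0.4374 kg m².
Spherical shell: I_cm = (2/3)MR² = (2/3)(2.8)(0.52)² = 0.50475 kg m²; centre at d = 0.27 + 0.27 + 0.52 = 1.06 m, so I = I_cm + Md² gives I = 0.50475 + (2.8)(1.06)² = 3.6508 kg m².
Total I = 0.4374 + 3.6508 = 4.0882 kg m².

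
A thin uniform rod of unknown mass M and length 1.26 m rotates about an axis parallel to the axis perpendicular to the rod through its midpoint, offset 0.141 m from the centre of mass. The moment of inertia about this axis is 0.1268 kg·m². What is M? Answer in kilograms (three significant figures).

I = I_cm + Md² = (1/12)ML² + Md² = M·[0.0833333·(1.26)² + (0.141)²] = M·0.15218.
So M = 0.1268 / 0.15218 = 0.83322 kg.

0.833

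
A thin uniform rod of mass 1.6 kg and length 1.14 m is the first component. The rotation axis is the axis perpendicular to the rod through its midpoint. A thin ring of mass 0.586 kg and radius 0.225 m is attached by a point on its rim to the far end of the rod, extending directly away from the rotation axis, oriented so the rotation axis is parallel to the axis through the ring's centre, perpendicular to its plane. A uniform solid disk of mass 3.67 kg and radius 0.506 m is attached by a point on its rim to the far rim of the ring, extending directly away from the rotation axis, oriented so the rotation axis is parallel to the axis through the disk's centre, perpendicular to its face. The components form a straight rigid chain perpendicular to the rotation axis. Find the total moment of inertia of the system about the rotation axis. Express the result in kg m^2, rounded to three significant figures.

Thin rod: I_cm = (1/12)ML² = (1/12)(1.6)(1.14)² = 0.17328 kg m^2; axis through the centre, so I = 0.17328 kg m^2.
Thin ring: I_cm = MR² = (0.586)(0.225)² = 0.029666 kg m^2; centre at d = 0.57 + 0.225 = 0.795 m, so I = I_cm + Md² gives I = 0.029666 + (0.586)(0.795)² = 0.40003 kg m^2.
Solid disk: I_cm = (1/2)MR² = (1/2)(3.67)(0.506)² = 0.46983 kg m^2; centre at d = 0.57 + 0.225 + 0.225 + 0.506 = 1.526 m, so I = I_cm + Md² gives I = 0.46983 + (3.67)(1.526)² = 9.0161 kg m^2.
Total I = 0.17328 + 0.40003 + 9.0161 = 9.5894 kg m^2.

9.59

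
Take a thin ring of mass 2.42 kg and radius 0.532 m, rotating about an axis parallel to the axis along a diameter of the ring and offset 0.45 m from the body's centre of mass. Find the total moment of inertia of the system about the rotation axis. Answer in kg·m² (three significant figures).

0.833

I_cm = (1/2)MR² = (1/2)(2.42)(0.532)² = 0.34246 kg·m²; centre at d = 0.45 m, so I = I_cm + Md² gives I = 0.34246 + (2.42)(0.45)² = 0.83251 kg·m².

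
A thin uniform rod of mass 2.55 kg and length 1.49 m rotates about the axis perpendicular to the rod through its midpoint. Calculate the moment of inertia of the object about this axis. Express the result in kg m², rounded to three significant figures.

0.472

I_cm = (1/12)ML² = (1/12)(2.55)(1.49)² = 0.47177 kg m²; axis through the centre, so I = 0.47177 kg m².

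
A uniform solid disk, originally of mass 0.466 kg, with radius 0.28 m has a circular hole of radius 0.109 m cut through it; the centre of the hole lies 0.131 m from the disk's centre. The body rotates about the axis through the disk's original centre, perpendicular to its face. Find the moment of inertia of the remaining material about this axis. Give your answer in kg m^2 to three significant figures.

0.0166

Unpierced body about its centre: I₀ = (1/2)MR² = (1/2)(0.466)(0.28)² = 0.018267 kg m^2.
The removed disk has mass m = M·(r/R)² = (0.466)(0.109/0.28)² = 0.070619 kg (same uniform areal density).
Its moment of inertia about the rotation axis (parallel-axis theorem): I_hole = (1/2)mr² + md² = (1/2)(0.070619)(0.109)² + (0.070619)(0.131)² = 0.0016314 kg m^2.
Treating the hole as negative mass, I = I₀ − I_hole = 0.018267 − 0.0016314 = 0.016636 kg m^2.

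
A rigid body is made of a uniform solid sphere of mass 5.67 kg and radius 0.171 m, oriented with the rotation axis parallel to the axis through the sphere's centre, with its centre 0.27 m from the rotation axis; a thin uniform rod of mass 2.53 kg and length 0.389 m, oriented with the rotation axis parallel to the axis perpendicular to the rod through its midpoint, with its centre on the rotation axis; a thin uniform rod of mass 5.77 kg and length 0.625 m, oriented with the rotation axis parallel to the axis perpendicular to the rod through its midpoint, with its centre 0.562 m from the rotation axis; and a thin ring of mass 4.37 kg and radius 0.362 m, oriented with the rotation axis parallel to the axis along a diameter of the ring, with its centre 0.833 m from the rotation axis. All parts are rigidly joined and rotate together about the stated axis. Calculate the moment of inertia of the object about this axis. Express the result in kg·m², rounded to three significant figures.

Solid sphere: I_cm = (2/5)MR² = (2/5)(5.67)(0.171)² = 0.066319 kg·m²; centre at d = 0.27 m, so the parallel axis theorem gives I = 0.066319 + (5.67)(0.27)² = 0.47966 kg·m².
Thin rod: I_cm = (1/12)ML² = (1/12)(2.53)(0.389)² = 0.031904 kg·m²; axis through the centre, so I = 0.031904 kg·m².
Thin rod: I_cm = (1/12)ML² = (1/12)(5.77)(0.625)² = 0.18783 kg·m²; centre at d = 0.562 m, so the parallel axis theorem gives I = 0.18783 + (5.77)(0.562)² = 2.0102 kg·m².
Thin ring: I_cm = (1/2)MR² = (1/2)(4.37)(0.362)² = 0.28633 kg·m²; centre at d = 0.833 m, so the parallel axis theorem gives I = 0.28633 + (4.37)(0.833)² = 3.3186 kg·m².
Total I = 0.47966 + 0.031904 + 2.0102 + 3.3186 = 5.8404 kg·m².

5.84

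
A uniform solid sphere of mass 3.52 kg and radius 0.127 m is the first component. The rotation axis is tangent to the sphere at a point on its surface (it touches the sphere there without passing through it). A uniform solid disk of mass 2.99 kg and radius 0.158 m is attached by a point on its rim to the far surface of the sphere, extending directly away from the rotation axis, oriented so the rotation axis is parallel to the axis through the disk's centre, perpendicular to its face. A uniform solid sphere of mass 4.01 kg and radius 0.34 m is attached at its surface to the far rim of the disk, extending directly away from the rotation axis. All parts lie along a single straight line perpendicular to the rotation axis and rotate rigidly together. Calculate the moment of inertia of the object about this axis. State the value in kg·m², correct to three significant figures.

Solid sphere: I_cm = (2/5)MR² = (2/5)(3.52)(0.127)² = 0.02271 kg·m²; centre at d = 0.127 m, so I = I_cm + Md² gives I = 0.02271 + (3.52)(0.127)² = 0.079484 kg·m².
Solid disk: I_cm = (1/2)MR² = (1/2)(2.99)(0.158)² = 0.037321 kg·m²; centre at d = 0.127 + 0.127 + 0.158 = 0.412 m, so I = I_cm + Md² gives I = 0.037321 + (2.99)(0.412)² = 0.54486 kg·m².
Solid sphere: I_cm = (2/5)MR² = (2/5)(4.01)(0.34)² = 0.18542 kg·m²; centre at d = 0.127 + 0.127 + 0.158 + 0.158 + 0.34 = 0.91 m, so I = I_cm + Md² gives I = 0.18542 + (4.01)(0.91)² = 3.5061 kg·m².
Total I = 0.079484 + 0.54486 + 3.5061 = 4.1304 kg·m².

4.13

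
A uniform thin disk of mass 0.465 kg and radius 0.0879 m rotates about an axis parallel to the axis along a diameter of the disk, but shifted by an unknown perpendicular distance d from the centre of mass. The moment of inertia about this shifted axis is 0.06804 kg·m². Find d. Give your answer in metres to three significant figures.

About the centre-of-mass axis, I_cm = (1/4)MR² = (1/4)(0.465)(0.0879)² = 0.0008982 kg·m².
Parallel axis theorem: I = I_cm + Md², so Md² = 0.06804 − 0.0008982 = 0.067142 kg·m².
d = √(0.067142 / 0.465) = 0.37999 m.

0.380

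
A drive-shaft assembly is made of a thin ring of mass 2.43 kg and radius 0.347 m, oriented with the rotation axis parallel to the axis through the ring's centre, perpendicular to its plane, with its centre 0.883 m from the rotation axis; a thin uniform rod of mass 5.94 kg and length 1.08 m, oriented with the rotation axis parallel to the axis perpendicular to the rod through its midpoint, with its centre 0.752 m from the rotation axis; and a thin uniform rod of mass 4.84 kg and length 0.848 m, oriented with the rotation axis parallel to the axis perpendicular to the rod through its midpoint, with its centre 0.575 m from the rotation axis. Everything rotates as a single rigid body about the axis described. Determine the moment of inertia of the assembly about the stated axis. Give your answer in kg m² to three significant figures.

Thin ring: I_cm = MR² = (2.43)(0.347)² = 0.29259 kg m²; centre at d = 0.883 m, so the parallel axis theorem gives I = 0.29259 + (2.43)(0.883)² = 2.1872 kg m².
Thin rod: I_cm = (1/12)ML² = (1/12)(5.94)(1.08)² = 0.57737 kg m²; centre at d = 0.752 m, so the parallel axis theorem gives I = 0.57737 + (5.94)(0.752)² = 3.9365 kg m².
Thin rod: I_cm = (1/12)ML² = (1/12)(4.84)(0.848)² = 0.29004 kg m²; centre at d = 0.575 m, so the parallel axis theorem gives I = 0.29004 + (4.84)(0.575)² = 1.8903 kg m².
Total I = 2.1872 + 3.9365 + 1.8903 = 8.014 kg m².

8.01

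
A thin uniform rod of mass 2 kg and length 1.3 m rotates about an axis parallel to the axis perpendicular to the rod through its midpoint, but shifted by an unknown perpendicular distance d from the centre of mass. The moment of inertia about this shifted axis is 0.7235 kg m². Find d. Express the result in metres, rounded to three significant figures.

About the centre-of-mass axis, I_cm = (1/12)ML² = (1/12)(2)(1.3)² = 0.28167 kg m².
Parallel axis theorem: I = I_cm + Md², so Md² = 0.7235 − 0.28167 = 0.44183 kg m².
d = √(0.44183 / 2) = 0.47002 m.

0.470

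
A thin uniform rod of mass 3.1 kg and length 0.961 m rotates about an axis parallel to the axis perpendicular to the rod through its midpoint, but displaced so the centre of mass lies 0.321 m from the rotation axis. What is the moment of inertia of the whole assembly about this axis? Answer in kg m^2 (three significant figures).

0.558

I_cm = (1/12)ML² = (1/12)(3.1)(0.961)² = 0.23858 kg m^2; centre at d = 0.321 m, so I = I_cm + Md² gives I = 0.23858 + (3.1)(0.321)² = 0.558 kg m^2.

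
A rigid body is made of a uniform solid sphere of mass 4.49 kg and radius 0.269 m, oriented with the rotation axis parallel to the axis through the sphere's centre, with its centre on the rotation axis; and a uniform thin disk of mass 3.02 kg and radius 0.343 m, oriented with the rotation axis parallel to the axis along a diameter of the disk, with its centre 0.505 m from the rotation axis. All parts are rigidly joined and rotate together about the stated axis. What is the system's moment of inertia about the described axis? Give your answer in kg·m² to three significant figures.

0.989

Solid sphere: I_cm = (2/5)MR² = (2/5)(4.49)(0.269)² = 0.12996 kg·m²; axis through the centre, so I = 0.12996 kg·m².
Thin disk: I_cm = (1/4)MR² = (1/4)(3.02)(0.343)² = 0.088825 kg·m²; centre at d = 0.505 m, so the parallel axis theorem gives I = 0.088825 + (3.02)(0.505)² = 0.859 kg·m².
Total I = 0.12996 + 0.859 = 0.98896 kg·m².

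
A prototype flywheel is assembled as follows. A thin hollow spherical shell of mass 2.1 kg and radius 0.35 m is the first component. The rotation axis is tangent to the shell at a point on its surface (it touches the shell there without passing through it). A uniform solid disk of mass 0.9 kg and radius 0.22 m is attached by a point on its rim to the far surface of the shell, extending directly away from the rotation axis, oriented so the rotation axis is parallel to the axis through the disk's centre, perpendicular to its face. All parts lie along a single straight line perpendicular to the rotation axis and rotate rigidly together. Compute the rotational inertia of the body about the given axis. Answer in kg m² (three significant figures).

1.21

Spherical shell: I_cm = (2/3)MR² = (2/3)(2.1)(0.35)² = 0.1715 kg m²; centre at d = 0.35 m, so the parallel axis theorem gives I = 0.1715 + (2.1)(0.35)² = 0.42875 kg m².
Solid disk: I_cm = (1/2)MR² = (1/2)(0.9)(0.22)² = 0.02178 kg m²; centre at d = 0.35 + 0.35 + 0.22 = 0.92 m, so the parallel axis theorem gives I = 0.02178 + (0.9)(0.92)² = 0.78354 kg m².
Total I = 0.42875 + 0.78354 = 1.2123 kg m².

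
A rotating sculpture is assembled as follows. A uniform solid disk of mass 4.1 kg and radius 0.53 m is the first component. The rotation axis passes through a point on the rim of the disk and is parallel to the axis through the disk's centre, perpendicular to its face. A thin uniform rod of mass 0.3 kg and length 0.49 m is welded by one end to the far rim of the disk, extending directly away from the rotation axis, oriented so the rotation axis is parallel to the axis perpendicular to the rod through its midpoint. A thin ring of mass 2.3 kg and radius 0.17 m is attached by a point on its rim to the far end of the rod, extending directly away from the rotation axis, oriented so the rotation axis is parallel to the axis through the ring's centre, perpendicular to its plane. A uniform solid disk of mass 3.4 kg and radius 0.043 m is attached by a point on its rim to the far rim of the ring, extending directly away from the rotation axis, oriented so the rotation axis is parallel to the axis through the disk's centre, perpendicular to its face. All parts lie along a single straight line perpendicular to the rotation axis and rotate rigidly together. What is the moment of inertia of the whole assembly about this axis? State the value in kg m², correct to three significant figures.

21.8

Solid disk: I_cm = (1/2)MR² = (1/2)(4.1)(0.53)² = 0.57585 kg m²; centre at d = 0.53 m, so the parallel axis theorem gives I = 0.57585 + (4.1)(0.53)² = 1.7275 kg m².
Thin rod: I_cm = (1/12)ML² = (1/12)(0.3)(0.49)² = 0.0060025 kg m²; centre at d = 0.53 + 0.53 + 0.245 = 1.305 m, so the parallel axis theorem gives I = 0.0060025 + (0.3)(1.305)² = 0.51691 kg m².
Thin ring: I_cm = MR² = (2.3)(0.17)² = 0.06647 kg m²; centre at d = 0.53 + 0.53 + 0.245 + 0.245 + 0.17 = 1.72 m, so the parallel axis theorem gives I = 0.06647 + (2.3)(1.72)² = 6.8708 kg m².
Solid disk: I_cm = (1/2)MR² = (1/2)(3.4)(0.043)² = 0.0031433 kg m²; centre at d = 0.53 + 0.53 + 0.245 + 0.245 + 0.17 + 0.17 + 0.043 = 1.933 m, so the parallel axis theorem gives I = 0.0031433 + (3.4)(1.933)² = 12.707 kg m².
Total I = 1.7275 + 0.51691 + 6.8708 + 12.707 = 21.822 kg m².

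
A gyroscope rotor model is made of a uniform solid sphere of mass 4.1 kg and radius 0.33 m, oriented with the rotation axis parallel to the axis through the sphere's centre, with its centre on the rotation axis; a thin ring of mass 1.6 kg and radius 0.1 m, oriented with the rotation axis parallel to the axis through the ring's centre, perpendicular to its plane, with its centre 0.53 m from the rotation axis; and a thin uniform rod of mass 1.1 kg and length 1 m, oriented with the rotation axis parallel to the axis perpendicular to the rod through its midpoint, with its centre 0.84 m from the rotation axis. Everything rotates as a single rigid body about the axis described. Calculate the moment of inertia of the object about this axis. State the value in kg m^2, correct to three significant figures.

Solid sphere: I_cm = (2/5)MR² = (2/5)(4.1)(0.33)² = 0.1786 kg m^2; axis through the centre, so I = 0.1786 kg m^2.
Thin ring: I_cm = MR² = (1.6)(0.1)² = 0.016 kg m^2; centre at d = 0.53 m, so I = I_cm + Md² gives I = 0.016 + (1.6)(0.53)² = 0.46544 kg m^2.
Thin rod: I_cm = (1/12)ML² = (1/12)(1.1)(1)² = 0.091667 kg m^2; centre at d = 0.84 m, so I = I_cm + Md² gives I = 0.091667 + (1.1)(0.84)² = 0.86783 kg m^2.
Total I = 0.1786 + 0.46544 + 0.86783 = 1.5119 kg m^2.

1.51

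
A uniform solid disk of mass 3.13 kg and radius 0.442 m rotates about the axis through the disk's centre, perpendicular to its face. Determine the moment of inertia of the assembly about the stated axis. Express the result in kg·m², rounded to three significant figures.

0.306

I_cm = (1/2)MR² = (1/2)(3.13)(0.442)² = 0.30574 kg·m²; axis through the centre, so I = 0.30574 kg·m².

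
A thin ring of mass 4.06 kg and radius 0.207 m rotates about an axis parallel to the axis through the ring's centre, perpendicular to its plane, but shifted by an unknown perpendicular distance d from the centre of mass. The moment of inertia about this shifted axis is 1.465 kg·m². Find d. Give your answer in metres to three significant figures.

0.564

About the centre-of-mass axis, I_cm = MR² = (4.06)(0.207)² = 0.17397 kg·m².
Parallel axis theorem: I = I_cm + Md², so Md² = 1.465 − 0.17397 = 1.291 kg·m².
d = √(1.291 / 4.06) = 0.5639 m.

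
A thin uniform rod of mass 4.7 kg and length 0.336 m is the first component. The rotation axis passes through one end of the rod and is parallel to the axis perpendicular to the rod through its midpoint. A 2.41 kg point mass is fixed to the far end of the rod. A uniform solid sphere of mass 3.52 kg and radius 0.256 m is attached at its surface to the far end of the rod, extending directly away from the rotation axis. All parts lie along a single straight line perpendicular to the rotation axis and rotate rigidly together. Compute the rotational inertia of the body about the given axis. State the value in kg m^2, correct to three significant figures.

Thin rod: I_cm = (1/12)ML² = (1/12)(4.7)(0.336)² = 0.044218 kg m^2; centre at d = 0.168 m, so the parallel axis theorem gives I = 0.044218 + (4.7)(0.168)² = 0.17687 kg m^2.
Point mass: I_cm = 0; centre at d = 0.168 + 0.168 = 0.336 m, so the parallel axis theorem gives I = 0 + (2.41)(0.336)² = 0.27208 kg m^2.
Solid sphere: I_cm = (2/5)MR² = (2/5)(3.52)(0.256)² = 0.092275 kg m^2; centre at d = 0.168 + 0.168 + 0.256 = 0.592 m, so the parallel axis theorem gives I = 0.092275 + (3.52)(0.592)² = 1.3259 kg m^2.
Total I = 0.17687 + 0.27208 + 1.3259 = 1.7749 kg m^2.

1.77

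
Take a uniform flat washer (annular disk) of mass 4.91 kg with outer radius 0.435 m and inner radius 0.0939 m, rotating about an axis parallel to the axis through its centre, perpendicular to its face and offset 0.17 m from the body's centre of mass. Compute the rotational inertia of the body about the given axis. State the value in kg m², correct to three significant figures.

0.628

I_cm = (1/2)M(R²+r²) = (1/2)(4.91)[(0.435)² + (0.0939)²] = 0.48619 kg m²; centre at d = 0.17 m, so I = I_cm + Md² gives I = 0.48619 + (4.91)(0.17)² = 0.62809 kg m².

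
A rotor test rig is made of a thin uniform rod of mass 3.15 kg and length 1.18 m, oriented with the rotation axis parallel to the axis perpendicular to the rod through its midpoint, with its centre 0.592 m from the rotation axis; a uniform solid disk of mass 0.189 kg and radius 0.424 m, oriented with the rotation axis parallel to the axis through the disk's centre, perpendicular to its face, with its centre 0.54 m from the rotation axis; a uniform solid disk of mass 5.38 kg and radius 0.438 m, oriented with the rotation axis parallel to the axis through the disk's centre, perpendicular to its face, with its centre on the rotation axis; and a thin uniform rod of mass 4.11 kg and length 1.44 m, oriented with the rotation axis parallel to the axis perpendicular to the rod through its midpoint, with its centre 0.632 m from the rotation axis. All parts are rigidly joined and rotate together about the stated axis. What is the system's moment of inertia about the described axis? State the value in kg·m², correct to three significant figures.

4.41

Thin rod: I_cm = (1/12)ML² = (1/12)(3.15)(1.18)² = 0.3655 kg·m²; centre at d = 0.592 m, so I = I_cm + Md² gives I = 0.3655 + (3.15)(0.592)² = 1.4695 kg·m².
Solid disk: I_cm = (1/2)MR² = (1/2)(0.189)(0.424)² = 0.016989 kg·m²; centre at d = 0.54 m, so I = I_cm + Md² gives I = 0.016989 + (0.189)(0.54)² = 0.072101 kg·m².
Solid disk: I_cm = (1/2)MR² = (1/2)(5.38)(0.438)² = 0.51606 kg·m²; axis through the centre, so I = 0.51606 kg·m².
Thin rod: I_cm = (1/12)ML² = (1/12)(4.11)(1.44)² = 0.71021 kg·m²; centre at d = 0.632 m, so I = I_cm + Md² gives I = 0.71021 + (4.11)(0.632)² = 2.3518 kg·m².
Total I = 1.4695 + 0.072101 + 0.51606 + 2.3518 = 4.4095 kg·m².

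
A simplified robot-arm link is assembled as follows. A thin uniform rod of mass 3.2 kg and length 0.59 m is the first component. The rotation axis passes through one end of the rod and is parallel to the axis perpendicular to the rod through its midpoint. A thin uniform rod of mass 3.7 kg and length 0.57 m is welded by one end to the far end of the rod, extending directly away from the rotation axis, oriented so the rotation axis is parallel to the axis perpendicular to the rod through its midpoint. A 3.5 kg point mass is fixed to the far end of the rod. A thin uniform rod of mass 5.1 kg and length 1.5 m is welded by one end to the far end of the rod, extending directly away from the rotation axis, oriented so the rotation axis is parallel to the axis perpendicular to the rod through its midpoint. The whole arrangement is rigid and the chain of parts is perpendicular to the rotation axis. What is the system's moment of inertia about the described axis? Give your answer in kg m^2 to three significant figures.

Thin rod: I_cm = (1/12)ML² = (1/12)(3.2)(0.59)² = 0.092827 kg m^2; centre at d = 0.295 m, so I = I_cm + Md² gives I = 0.092827 + (3.2)(0.295)² = 0.37131 kg m^2.
Thin rod: I_cm = (1/12)ML² = (1/12)(3.7)(0.57)² = 0.10018 kg m^2; centre at d = 0.295 + 0.295 + 0.285 = 0.875 m, so I = I_cm + Md² gives I = 0.10018 + (3.7)(0.875)² = 2.933 kg m^2.
Point mass: I_cm = 0; centre at d = 0.295 + 0.295 + 0.285 + 0.285 = 1.16 m, so I = I_cm + Md² gives I = 0 + (3.5)(1.16)² = 4.7096 kg m^2.
Thin rod: I_cm = (1/12)ML² = (1/12)(5.1)(1.5)² = 0.95625 kg m^2; centre at d = 0.295 + 0.295 + 0.285 + 0.285 + 0.75 = 1.91 m, so I = I_cm + Md² gives I = 0.95625 + (5.1)(1.91)² = 19.562 kg m^2.
Total I = 0.37131 + 2.933 + 4.7096 + 19.562 = 27.575 kg m^2.

27.6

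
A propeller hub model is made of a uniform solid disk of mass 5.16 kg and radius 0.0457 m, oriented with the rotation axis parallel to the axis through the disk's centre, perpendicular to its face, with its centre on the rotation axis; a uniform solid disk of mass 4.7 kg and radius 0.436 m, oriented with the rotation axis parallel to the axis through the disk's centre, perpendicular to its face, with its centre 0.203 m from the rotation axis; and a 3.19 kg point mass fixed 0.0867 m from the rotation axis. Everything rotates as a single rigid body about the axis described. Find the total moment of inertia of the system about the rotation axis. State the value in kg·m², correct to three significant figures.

Solid disk: I_cm = (1/2)MR² = (1/2)(5.16)(0.0457)² = 0.0053883 kg·m²; axis through the centre, so I = 0.0053883 kg·m².
Solid disk: I_cm = (1/2)MR² = (1/2)(4.7)(0.436)² = 0.44673 kg·m²; centre at d = 0.203 m, so I = I_cm + Md² gives I = 0.44673 + (4.7)(0.203)² = 0.64041 kg·m².
Point mass: I_cm = 0; centre at d = 0.0867 m, so I = I_cm + Md² gives I = 0 + (3.19)(0.0867)² = 0.023979 kg·m².
Total I = 0.0053883 + 0.64041 + 0.023979 = 0.66978 kg·m².

0.670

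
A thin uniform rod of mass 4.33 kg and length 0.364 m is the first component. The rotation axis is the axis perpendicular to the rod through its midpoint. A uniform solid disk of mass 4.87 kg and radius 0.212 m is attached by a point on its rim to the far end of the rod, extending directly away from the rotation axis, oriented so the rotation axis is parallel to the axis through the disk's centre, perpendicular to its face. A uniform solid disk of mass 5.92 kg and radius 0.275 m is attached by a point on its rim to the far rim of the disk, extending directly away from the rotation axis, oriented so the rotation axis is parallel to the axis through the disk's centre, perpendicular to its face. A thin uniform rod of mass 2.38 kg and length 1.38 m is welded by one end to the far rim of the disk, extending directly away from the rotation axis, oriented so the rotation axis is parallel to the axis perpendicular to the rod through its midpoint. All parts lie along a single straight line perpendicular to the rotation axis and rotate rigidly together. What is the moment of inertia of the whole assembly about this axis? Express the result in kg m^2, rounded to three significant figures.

Thin rod: I_cm = (1/12)ML² = (1/12)(4.33)(0.364)² = 0.047809 kg m^2; axis through the centre, so I = 0.047809 kg m^2.
Solid disk: I_cm = (1/2)MR² = (1/2)(4.87)(0.212)² = 0.10944 kg m^2; centre at d = 0.182 + 0.212 = 0.394 m, so I = I_cm + Md² gives I = 0.10944 + (4.87)(0.394)² = 0.86544 kg m^2.
Solid disk: I_cm = (1/2)MR² = (1/2)(5.92)(0.275)² = 0.22385 kg m^2; centre at d = 0.182 + 0.212 + 0.212 + 0.275 = 0.881 m, so I = I_cm + Md² gives I = 0.22385 + (5.92)(0.881)² = 4.8187 kg m^2.
Thin rod: I_cm = (1/12)ML² = (1/12)(2.38)(1.38)² = 0.37771 kg m^2; centre at d = 0.182 + 0.212 + 0.212 + 0.275 + 0.275 + 0.69 = 1.846 m, so I = I_cm + Md² gives I = 0.37771 + (2.38)(1.846)² = 8.4881 kg m^2.
Total I = 0.047809 + 0.86544 + 4.8187 + 8.4881 = 14.22 kg m^2.

14.2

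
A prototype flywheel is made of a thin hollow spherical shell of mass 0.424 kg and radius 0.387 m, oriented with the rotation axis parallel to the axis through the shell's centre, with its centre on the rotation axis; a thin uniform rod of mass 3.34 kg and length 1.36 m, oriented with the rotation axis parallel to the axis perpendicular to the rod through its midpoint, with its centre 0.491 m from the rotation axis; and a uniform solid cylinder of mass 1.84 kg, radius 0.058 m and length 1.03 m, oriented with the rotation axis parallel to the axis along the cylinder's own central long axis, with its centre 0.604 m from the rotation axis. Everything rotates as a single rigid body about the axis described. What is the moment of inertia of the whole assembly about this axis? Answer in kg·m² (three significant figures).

2.04

Spherical shell: I_cm = (2/3)MR² = (2/3)(0.424)(0.387)² = 0.042335 kg·m²; axis through the centre, so I = 0.042335 kg·m².
Thin rod: I_cm = (1/12)ML² = (1/12)(3.34)(1.36)² = 0.51481 kg·m²; centre at d = 0.491 m, so the parallel axis theorem gives I = 0.51481 + (3.34)(0.491)² = 1.32 kg·m².
Solid cylinder: I_cm = (1/2)MR² = (1/2)(1.84)(0.058)² = 0.0030949 kg·m²; centre at d = 0.604 m, so the parallel axis theorem gives I = 0.0030949 + (1.84)(0.604)² = 0.67436 kg·m².
Total I = 0.042335 + 1.32 + 0.67436 = 2.0367 kg·m².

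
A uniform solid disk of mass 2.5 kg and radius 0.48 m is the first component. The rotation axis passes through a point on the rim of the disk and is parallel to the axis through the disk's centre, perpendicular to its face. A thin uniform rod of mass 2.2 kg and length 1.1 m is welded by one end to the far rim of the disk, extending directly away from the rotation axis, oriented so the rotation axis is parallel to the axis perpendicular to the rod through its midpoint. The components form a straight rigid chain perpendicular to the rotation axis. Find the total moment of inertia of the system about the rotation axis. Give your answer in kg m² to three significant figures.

Solid disk: I_cm = (1/2)MR² = (1/2)(2.5)(0.48)² = 0.288 kg m²; centre at d = 0.48 m, so the parallel axis theorem gives I = 0.288 + (2.5)(0.48)² = 0.864 kg m².
Thin rod: I_cm = (1/12)ML² = (1/12)(2.2)(1.1)² = 0.22183 kg m²; centre at d = 0.48 + 0.48 + 0.55 = 1.51 m, so the parallel axis theorem gives I = 0.22183 + (2.2)(1.51)² = 5.2381 kg m².
Total I = 0.864 + 5.2381 = 6.1021 kg m².

6.10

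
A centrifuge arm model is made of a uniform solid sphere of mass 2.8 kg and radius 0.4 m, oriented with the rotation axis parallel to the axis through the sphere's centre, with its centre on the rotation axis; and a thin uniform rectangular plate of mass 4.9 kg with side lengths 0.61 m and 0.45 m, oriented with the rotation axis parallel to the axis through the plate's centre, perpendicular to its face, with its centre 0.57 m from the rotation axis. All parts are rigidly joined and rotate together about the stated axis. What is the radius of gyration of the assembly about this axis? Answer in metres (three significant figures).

0.510

Solid sphere: I_cm = (2/5)MR² = (2/5)(2.8)(0.4)² = 0.1792 kg m^2; axis through the centre, so I = 0.1792 kg m^2.
Rectangular plate: I_cm = (1/12)M(a²+b²) = (1/12)(4.9)[(0.61)² + (0.45)²] = 0.23463 kg m^2; centre at d = 0.57 m, so I = I_cm + Md² gives I = 0.23463 + (4.9)(0.57)² = 1.8266 kg m^2.
Total I = 2.0058 kg m^2; total mass M = 7.7 kg.
k = √(I/M) = √(2.0058/7.7) = 0.51039 m.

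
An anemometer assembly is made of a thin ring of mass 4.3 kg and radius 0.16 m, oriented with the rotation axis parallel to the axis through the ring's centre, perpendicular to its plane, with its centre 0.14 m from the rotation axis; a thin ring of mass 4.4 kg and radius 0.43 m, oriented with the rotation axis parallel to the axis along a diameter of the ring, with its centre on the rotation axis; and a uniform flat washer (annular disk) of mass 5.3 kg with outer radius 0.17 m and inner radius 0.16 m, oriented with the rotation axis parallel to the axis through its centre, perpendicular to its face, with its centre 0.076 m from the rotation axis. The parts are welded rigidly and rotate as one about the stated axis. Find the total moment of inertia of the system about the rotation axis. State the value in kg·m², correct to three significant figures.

0.776

Thin ring: I_cm = MR² = (4.3)(0.16)² = 0.11008 kg·m²; centre at d = 0.14 m, so I = I_cm + Md² gives I = 0.11008 + (4.3)(0.14)² = 0.19436 kg·m².
Thin ring: I_cm = (1/2)MR² = (1/2)(4.4)(0.43)² = 0.40678 kg·m²; axis through the centre, so I = 0.40678 kg·m².
Annular disk: I_cm = (1/2)M(R²+r²) = (1/2)(5.3)[(0.17)² + (0.16)²] = 0.14443 kg·m²; centre at d = 0.076 m, so I = I_cm + Md² gives I = 0.14443 + (5.3)(0.076)² = 0.17504 kg·m².
Total I = 0.19436 + 0.40678 + 0.17504 = 0.77618 kg·m².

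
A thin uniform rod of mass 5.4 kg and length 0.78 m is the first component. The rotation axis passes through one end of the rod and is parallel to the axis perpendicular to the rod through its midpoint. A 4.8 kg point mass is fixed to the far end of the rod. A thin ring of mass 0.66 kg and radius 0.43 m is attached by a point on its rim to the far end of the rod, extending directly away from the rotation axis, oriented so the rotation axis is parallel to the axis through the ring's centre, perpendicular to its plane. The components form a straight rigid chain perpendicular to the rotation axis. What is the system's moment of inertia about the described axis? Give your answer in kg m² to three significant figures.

5.10

Thin rod: I_cm = (1/12)ML² = (1/12)(5.4)(0.78)² = 0.27378 kg m²; centre at d = 0.39 m, so I = I_cm + Md² gives I = 0.27378 + (5.4)(0.39)² = 1.0951 kg m².
Point mass: I_cm = 0; centre at d = 0.39 + 0.39 = 0.78 m, so I = I_cm + Md² gives I = 0 + (4.8)(0.78)² = 2.9203 kg m².
Thin ring: I_cm = MR² = (0.66)(0.43)² = 0.12203 kg m²; centre at d = 0.39 + 0.39 + 0.43 = 1.21 m, so I = I_cm + Md² gives I = 0.12203 + (0.66)(1.21)² = 1.0883 kg m².
Total I = 1.0951 + 2.9203 + 1.0883 = 5.1038 kg m².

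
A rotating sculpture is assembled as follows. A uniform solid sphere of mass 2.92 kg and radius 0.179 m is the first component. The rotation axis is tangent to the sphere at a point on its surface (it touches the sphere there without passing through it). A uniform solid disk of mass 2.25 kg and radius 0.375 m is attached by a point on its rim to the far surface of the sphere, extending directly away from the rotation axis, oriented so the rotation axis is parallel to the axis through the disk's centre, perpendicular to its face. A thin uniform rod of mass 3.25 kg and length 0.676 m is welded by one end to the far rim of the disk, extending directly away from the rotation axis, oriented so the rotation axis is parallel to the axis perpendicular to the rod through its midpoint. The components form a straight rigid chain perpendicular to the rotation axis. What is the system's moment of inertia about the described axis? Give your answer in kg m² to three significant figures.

Solid sphere: I_cm = (2/5)MR² = (2/5)(2.92)(0.179)² = 0.037424 kg m²; centre at d = 0.179 m, so the parallel axis theorem gives I = 0.037424 + (2.92)(0.179)² = 0.13098 kg m².
Solid disk: I_cm = (1/2)MR² = (1/2)(2.25)(0.375)² = 0.1582 kg m²; centre at d = 0.179 + 0.179 + 0.375 = 0.733 m, so the parallel axis theorem gives I = 0.1582 + (2.25)(0.733)² = 1.3671 kg m².
Thin rod: I_cm = (1/12)ML² = (1/12)(3.25)(0.676)² = 0.12376 kg m²; centre at d = 0.179 + 0.179 + 0.375 + 0.375 + 0.338 = 1.446 m, so the parallel axis theorem gives I = 0.12376 + (3.25)(1.446)² = 6.9192 kg m².
Total I = 0.13098 + 1.3671 + 6.9192 = 8.4173 kg m².

8.42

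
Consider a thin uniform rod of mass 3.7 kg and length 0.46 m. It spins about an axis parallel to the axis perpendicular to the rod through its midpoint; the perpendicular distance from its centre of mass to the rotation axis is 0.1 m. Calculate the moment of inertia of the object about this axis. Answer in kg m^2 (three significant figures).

I_cm = (1/12)ML² = (1/12)(3.7)(0.46)² = 0.065243 kg m^2; centre at d = 0.1 m, so the parallel axis theorem gives I = 0.065243 + (3.7)(0.1)² = 0.10224 kg m^2.

0.102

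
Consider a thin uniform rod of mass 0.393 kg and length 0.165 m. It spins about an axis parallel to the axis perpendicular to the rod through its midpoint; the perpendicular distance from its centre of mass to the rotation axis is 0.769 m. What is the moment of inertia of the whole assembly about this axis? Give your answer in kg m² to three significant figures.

I_cm = (1/12)ML² = (1/12)(0.393)(0.165)² = 0.00089162 kg m²; centre at d = 0.769 m, so I = I_cm + Md² gives I = 0.00089162 + (0.393)(0.769)² = 0.2333 kg m².

0.233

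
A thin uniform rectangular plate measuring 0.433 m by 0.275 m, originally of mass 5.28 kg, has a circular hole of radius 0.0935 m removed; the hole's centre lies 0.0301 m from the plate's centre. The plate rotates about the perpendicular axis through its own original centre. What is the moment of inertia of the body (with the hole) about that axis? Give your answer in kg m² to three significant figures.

Unpierced body about its centre: I₀ = (1/12)M(a²+b²) = (1/12)(5.28)[(0.433)² + (0.275)²] = 0.11577 kg m².
The removed disk has mass m = M·πr²/(ab) = (5.28)·π(0.0935)²/(0.433·0.275) = 1.2178 kg (same uniform areal density).
Its moment of inertia about the rotation axis (parallel-axis theorem): I_hole = (1/2)mr² + md² = (1/2)(1.2178)(0.0935)² + (1.2178)(0.0301)² = 0.0064266 kg m².
Treating the hole as negative mass, I = I₀ − I_hole = 0.11577 − 0.0064266 = 0.10934 kg m².

0.109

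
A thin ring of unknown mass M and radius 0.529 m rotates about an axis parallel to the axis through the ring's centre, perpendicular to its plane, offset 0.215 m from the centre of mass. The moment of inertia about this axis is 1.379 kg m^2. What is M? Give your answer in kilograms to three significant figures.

I = I_cm + Md² = MR² + Md² = M·[1·(0.529)² + (0.215)²] = M·0.32607.
So M = 1.379 / 0.32607 = 4.2292 kg.

4.23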